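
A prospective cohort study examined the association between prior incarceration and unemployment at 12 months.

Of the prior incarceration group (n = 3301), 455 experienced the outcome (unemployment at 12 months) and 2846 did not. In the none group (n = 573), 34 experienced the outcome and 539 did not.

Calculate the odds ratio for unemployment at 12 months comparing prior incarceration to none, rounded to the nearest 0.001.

From the description: a = 455, b = 2846, c = 34, d = 539.
OR = (a·d)/(b·c) = (455 × 539) / (2846 × 34) = 245245 / 96764 = 2.53447
The odds of unemployment at 12 months are about 2.53 times as high in the prior incarceration group.

2.534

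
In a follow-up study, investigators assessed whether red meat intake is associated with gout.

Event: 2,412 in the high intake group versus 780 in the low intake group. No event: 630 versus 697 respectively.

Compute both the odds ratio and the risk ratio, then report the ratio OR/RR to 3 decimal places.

2.279

From the description: a = 2412, b = 630, c = 780, d = 697.
OR = (2412·697)/(630·780) = 1681164/491400 = 3.42117
Risk in exposed = 2412/3042 = 0.79290; risk in unexposed = 780/1477 = 0.52810; RR = 1.50143
OR/RR = 3.42117 / 1.50143 = 2.27861
The outcome is not rare, so the OR lies further from 1 than the RR.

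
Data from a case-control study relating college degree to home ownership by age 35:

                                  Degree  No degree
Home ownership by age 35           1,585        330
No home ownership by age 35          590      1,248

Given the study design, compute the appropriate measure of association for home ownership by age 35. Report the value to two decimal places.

Reading the table with exposure as columns: a = 1585 (Degree, case), b = 590 (Degree, non-case), c = 330 (No degree, case), d = 1248.
This is a case-control study: participants were sampled on outcome status, so risks in the source population cannot be estimated directly — relative risk is not valid here. The odds ratio is the appropriate measure.
OR = (a·d)/(b·c) = (1585 × 1248) / (590 × 330) = 1978080 / 194700 = 10.15963

10.16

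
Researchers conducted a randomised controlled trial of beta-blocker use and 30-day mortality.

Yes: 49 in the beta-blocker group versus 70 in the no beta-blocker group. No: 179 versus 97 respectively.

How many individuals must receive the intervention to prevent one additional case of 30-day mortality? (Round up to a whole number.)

5

Risk in treated group = 49/228 = 0.21491; risk in control = 70/167 = 0.41916.
Absolute risk reduction = 0.41916 − 0.21491 = 0.20425
NNT = 1 / ARR = 1 / 0.20425 = 4.896 → round up → 5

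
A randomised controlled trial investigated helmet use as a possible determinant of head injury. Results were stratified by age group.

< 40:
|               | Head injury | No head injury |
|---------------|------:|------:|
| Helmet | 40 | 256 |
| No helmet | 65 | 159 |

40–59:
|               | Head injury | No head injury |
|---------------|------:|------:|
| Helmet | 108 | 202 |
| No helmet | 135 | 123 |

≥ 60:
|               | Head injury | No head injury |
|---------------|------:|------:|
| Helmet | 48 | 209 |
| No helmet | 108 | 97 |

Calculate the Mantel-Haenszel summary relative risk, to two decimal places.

0.51

RR_MH = Σ(aᵢ·n₀ᵢ/nᵢ) / Σ(cᵢ·n₁ᵢ/nᵢ), with n₁ᵢ = aᵢ+bᵢ (exposed), n₀ᵢ = cᵢ+dᵢ (unexposed), nᵢ = n₁ᵢ+n₀ᵢ.
Stratum 1 (< 40): n₁ = 296, n₀ = 224, n = 520; a·n₀/n = 40·224/520 = 17.2308; c·n₁/n = 65·296/520 = 37.0000
Stratum 2 (40–59): n₁ = 310, n₀ = 258, n = 568; a·n₀/n = 108·258/568 = 49.0563; c·n₁/n = 135·310/568 = 73.6796
Stratum 3 (≥ 60): n₁ = 257, n₀ = 205, n = 462; a·n₀/n = 48·205/462 = 21.2987; c·n₁/n = 108·257/462 = 60.0779
RR_MH = (17.2308 + 49.0563 + 21.2987) / (37.0000 + 73.6796 + 60.0779) = 87.5858 / 170.7575 = 0.51293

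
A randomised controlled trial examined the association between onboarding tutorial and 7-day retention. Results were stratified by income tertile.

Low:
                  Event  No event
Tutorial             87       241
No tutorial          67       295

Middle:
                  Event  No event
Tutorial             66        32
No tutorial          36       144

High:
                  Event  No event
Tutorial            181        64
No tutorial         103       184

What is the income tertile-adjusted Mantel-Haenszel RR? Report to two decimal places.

RR_MH = Σ(aᵢ·n₀ᵢ/nᵢ) / Σ(cᵢ·n₁ᵢ/nᵢ), with n₁ᵢ = aᵢ+bᵢ (exposed), n₀ᵢ = cᵢ+dᵢ (unexposed), nᵢ = n₁ᵢ+n₀ᵢ.
Stratum 1 (Low): n₁ = 328, n₀ = 362, n = 690; a·n₀/n = 87·362/690 = 45.6435; c·n₁/n = 67·328/690 = 31.8493
Stratum 2 (Middle): n₁ = 98, n₀ = 180, n = 278; a·n₀/n = 66·180/278 = 42.7338; c·n₁/n = 36·98/278 = 12.6906
Stratum 3 (High): n₁ = 245, n₀ = 287, n = 532; a·n₀/n = 181·287/532 = 97.6447; c·n₁/n = 103·245/532 = 47.4342
RR_MH = (45.6435 + 42.7338 + 97.6447) / (31.8493 + 12.6906 + 47.4342) = 186.0220 / 91.9741 = 2.02255

2.02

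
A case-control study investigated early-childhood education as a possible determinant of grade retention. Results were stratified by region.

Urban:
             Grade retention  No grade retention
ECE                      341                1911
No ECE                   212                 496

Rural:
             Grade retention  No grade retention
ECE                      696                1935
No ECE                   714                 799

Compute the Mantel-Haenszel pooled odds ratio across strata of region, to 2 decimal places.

OR_MH = Σ(aᵢdᵢ/nᵢ) / Σ(bᵢcᵢ/nᵢ), where nᵢ is the stratum total.
Stratum 1 (Urban): n = 2960; a·d/n = 341·496/2960 = 57.1405; b·c/n = 1911·212/2960 = 136.8689
Stratum 2 (Rural): n = 4144; a·d/n = 696·799/4144 = 134.1950; b·c/n = 1935·714/4144 = 333.3953
OR_MH = (57.1405 + 134.1950) / (136.8689 + 333.3953) = 191.3355 / 470.2642 = 0.40687

0.41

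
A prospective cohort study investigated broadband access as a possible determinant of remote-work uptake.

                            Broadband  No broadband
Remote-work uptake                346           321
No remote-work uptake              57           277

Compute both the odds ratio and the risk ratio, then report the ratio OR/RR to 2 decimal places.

Reading the table with exposure as columns: a = 346 (Broadband, case), b = 57 (Broadband, non-case), c = 321 (No broadband, case), d = 277.
OR = (346·277)/(57·321) = 95842/18297 = 5.23813
Risk in exposed = 346/403 = 0.85856; risk in unexposed = 321/598 = 0.53679; RR = 1.59944
OR/RR = 5.23813 / 1.59944 = 3.27498
The outcome is not rare, so the OR lies further from 1 than the RR.

3.27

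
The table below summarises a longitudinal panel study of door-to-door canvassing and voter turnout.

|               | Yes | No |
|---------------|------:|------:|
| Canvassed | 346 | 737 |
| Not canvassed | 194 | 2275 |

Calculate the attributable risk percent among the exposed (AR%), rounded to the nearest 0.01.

75.41

Cells: a = 346, b = 737, c = 194, d = 2275.
Risk in exposed = 346/1083 = 0.31948; risk in unexposed = 194/2469 = 0.07857.
RR = 0.31948/0.07857 = 4.06600
AR% = (RR − 1)/RR × 100 = (4.06600 − 1)/4.06600 × 100 = 75.4058%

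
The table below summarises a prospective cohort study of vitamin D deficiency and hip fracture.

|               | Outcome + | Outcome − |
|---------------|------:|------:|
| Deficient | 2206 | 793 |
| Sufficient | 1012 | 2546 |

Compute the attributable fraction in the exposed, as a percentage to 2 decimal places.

Cells: a = 2206, b = 793, c = 1012, d = 2546.
Risk in exposed = 2206/2999 = 0.73558; risk in unexposed = 1012/3558 = 0.28443.
RR = 0.73558/0.28443 = 2.58615
AR% = (RR − 1)/RR × 100 = (2.58615 − 1)/2.58615 × 100 = 61.3326%

61.33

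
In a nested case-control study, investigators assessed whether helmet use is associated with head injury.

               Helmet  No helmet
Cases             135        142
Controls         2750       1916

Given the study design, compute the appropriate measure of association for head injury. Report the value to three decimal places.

0.662

Reading the table with exposure as columns: a = 135 (Helmet, case), b = 2750 (Helmet, non-case), c = 142 (No helmet, case), d = 1916.
This is a nested case-control study: participants were sampled on outcome status, so risks in the source population cannot be estimated directly — relative risk is not valid here. The odds ratio is the appropriate measure.
OR = (a·d)/(b·c) = (135 × 1916) / (2750 × 142) = 258660 / 390500 = 0.66238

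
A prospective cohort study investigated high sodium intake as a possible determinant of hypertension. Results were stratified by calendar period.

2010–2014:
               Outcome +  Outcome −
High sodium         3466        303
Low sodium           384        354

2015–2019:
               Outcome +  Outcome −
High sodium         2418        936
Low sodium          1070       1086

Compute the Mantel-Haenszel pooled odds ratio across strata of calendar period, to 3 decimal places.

OR_MH = Σ(aᵢdᵢ/nᵢ) / Σ(bᵢcᵢ/nᵢ), where nᵢ is the stratum total.
Stratum 1 (2010–2014): n = 4507; a·d/n = 3466·354/4507 = 272.2352; b·c/n = 303·384/4507 = 25.8158
Stratum 2 (2015–2019): n = 5510; a·d/n = 2418·1086/5510 = 476.5786; b·c/n = 936·1070/5510 = 181.7641
OR_MH = (272.2352 + 476.5786) / (25.8158 + 181.7641) = 748.8138 / 207.5799 = 3.60735

3.607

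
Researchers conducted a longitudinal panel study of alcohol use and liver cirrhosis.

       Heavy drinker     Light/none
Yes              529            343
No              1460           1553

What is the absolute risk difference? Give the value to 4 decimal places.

0.0851

Reading the table with exposure as columns: a = 529 (Heavy drinker, case), b = 1460 (Heavy drinker, non-case), c = 343 (Light/none, case), d = 1553.
Risk in exposed = 529/1989 = 0.265963; risk in unexposed = 343/1896 = 0.180907.
Risk difference = 0.265963 − 0.180907 = 0.085056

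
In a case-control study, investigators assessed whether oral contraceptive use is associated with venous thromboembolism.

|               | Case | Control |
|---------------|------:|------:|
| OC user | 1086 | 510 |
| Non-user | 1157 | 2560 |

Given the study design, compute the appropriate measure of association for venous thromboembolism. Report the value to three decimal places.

Cells: a = 1086, b = 510, c = 1157, d = 2560.
This is a case-control study: participants were sampled on outcome status, so risks in the source population cannot be estimated directly — relative risk is not valid here. The odds ratio is the appropriate measure.
OR = (a·d)/(b·c) = (1086 × 2560) / (510 × 1157) = 2780160 / 590070 = 4.71158

4.712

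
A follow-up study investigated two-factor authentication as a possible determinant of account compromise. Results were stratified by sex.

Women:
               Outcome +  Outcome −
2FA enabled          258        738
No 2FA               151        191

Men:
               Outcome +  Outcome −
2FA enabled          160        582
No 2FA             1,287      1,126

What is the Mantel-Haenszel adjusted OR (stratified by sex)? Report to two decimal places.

0.29

OR_MH = Σ(aᵢdᵢ/nᵢ) / Σ(bᵢcᵢ/nᵢ), where nᵢ is the stratum total.
Stratum 1 (Women): n = 1338; a·d/n = 258·191/1338 = 36.8296; b·c/n = 738·151/1338 = 83.2870
Stratum 2 (Men): n = 3155; a·d/n = 160·1126/3155 = 57.1030; b·c/n = 582·1287/3155 = 237.4117
OR_MH = (36.8296 + 57.1030) / (83.2870 + 237.4117) = 93.9326 / 320.6987 = 0.29290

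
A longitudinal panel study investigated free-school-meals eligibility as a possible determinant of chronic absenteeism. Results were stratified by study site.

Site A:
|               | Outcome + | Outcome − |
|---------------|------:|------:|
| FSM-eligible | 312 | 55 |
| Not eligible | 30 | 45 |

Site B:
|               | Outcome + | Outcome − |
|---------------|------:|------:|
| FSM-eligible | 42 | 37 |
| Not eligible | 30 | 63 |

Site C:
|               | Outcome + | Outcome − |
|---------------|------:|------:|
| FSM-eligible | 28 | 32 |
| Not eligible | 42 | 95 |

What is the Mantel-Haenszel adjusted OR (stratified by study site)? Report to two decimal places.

3.57

OR_MH = Σ(aᵢdᵢ/nᵢ) / Σ(bᵢcᵢ/nᵢ), where nᵢ is the stratum total.
Stratum 1 (Site A): n = 442; a·d/n = 312·45/442 = 31.7647; b·c/n = 55·30/442 = 3.7330
Stratum 2 (Site B): n = 172; a·d/n = 42·63/172 = 15.3837; b·c/n = 37·30/172 = 6.4535
Stratum 3 (Site C): n = 197; a·d/n = 28·95/197 = 13.5025; b·c/n = 32·42/197 = 6.8223
OR_MH = (31.7647 + 15.3837 + 13.5025) / (3.7330 + 6.4535 + 6.8223) = 60.6510 / 17.0089 = 3.56585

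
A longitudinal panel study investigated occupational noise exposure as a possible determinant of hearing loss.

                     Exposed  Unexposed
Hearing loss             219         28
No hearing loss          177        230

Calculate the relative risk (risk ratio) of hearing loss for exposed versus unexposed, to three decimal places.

Reading the table with exposure as columns: a = 219 (Exposed, case), b = 177 (Exposed, non-case), c = 28 (Unexposed, case), d = 230.
Risk in exposed = 219/396 = 0.55303; risk in unexposed = 28/258 = 0.10853.
RR = 0.55303 / 0.10853 = 5.09578
The risk among the exposed is 5.10 times that among the unexposed.

5.096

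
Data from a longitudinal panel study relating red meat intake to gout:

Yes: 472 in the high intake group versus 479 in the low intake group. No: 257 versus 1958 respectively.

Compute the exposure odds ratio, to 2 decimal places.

7.51

From the description: a = 472, b = 257, c = 479, d = 1958.
OR = (a·d)/(b·c) = (472 × 1958) / (257 × 479) = 924176 / 123103 = 7.50734
The odds of gout are about 7.51 times as high in the high intake group.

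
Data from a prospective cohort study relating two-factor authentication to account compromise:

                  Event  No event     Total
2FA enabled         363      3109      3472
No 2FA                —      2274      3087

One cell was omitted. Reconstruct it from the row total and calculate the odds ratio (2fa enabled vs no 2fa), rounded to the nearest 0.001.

The missing cell is in the unexposed row: 3087 − 2274 = 813.
So a = 363, b = 3109, c = 813, d = 2274.
OR = (a·d)/(b·c) = (363 × 2274) / (3109 × 813) = 825462 / 2527617 = 0.32658

0.327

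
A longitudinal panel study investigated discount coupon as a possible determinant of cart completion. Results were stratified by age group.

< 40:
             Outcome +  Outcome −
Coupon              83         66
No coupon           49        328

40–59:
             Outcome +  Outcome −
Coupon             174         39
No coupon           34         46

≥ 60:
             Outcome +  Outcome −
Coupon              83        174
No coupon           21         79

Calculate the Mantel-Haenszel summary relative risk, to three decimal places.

2.425

RR_MH = Σ(aᵢ·n₀ᵢ/nᵢ) / Σ(cᵢ·n₁ᵢ/nᵢ), with n₁ᵢ = aᵢ+bᵢ (exposed), n₀ᵢ = cᵢ+dᵢ (unexposed), nᵢ = n₁ᵢ+n₀ᵢ.
Stratum 1 (< 40): n₁ = 149, n₀ = 377, n = 526; a·n₀/n = 83·377/526 = 59.4886; c·n₁/n = 49·149/526 = 13.8802
Stratum 2 (40–59): n₁ = 213, n₀ = 80, n = 293; a·n₀/n = 174·80/293 = 47.5085; c·n₁/n = 34·213/293 = 24.7167
Stratum 3 (≥ 60): n₁ = 257, n₀ = 100, n = 357; a·n₀/n = 83·100/357 = 23.2493; c·n₁/n = 21·257/357 = 15.1176
RR_MH = (59.4886 + 47.5085 + 23.2493) / (13.8802 + 24.7167 + 15.1176) = 130.2464 / 53.7146 = 2.42479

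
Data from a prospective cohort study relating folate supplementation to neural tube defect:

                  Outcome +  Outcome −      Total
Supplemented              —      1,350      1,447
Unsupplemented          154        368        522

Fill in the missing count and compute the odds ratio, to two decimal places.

The missing cell is in the exposed row: 1447 − 1350 = 97.
So a = 97, b = 1350, c = 154, d = 368.
OR = (a·d)/(b·c) = (97 × 368) / (1350 × 154) = 35696 / 207900 = 0.17170

0.17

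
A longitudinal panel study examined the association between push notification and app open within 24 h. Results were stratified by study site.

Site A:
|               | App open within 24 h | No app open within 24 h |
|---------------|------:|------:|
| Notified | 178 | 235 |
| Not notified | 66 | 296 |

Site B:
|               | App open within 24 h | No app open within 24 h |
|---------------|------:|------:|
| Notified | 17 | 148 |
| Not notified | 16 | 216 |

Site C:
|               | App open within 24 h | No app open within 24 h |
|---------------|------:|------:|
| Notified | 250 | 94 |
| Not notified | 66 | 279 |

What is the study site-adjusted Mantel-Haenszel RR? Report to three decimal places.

2.919

RR_MH = Σ(aᵢ·n₀ᵢ/nᵢ) / Σ(cᵢ·n₁ᵢ/nᵢ), with n₁ᵢ = aᵢ+bᵢ (exposed), n₀ᵢ = cᵢ+dᵢ (unexposed), nᵢ = n₁ᵢ+n₀ᵢ.
Stratum 1 (Site A): n₁ = 413, n₀ = 362, n = 775; a·n₀/n = 178·362/775 = 83.1432; c·n₁/n = 66·413/775 = 35.1716
Stratum 2 (Site B): n₁ = 165, n₀ = 232, n = 397; a·n₀/n = 17·232/397 = 9.9345; c·n₁/n = 16·165/397 = 6.6499
Stratum 3 (Site C): n₁ = 344, n₀ = 345, n = 689; a·n₀/n = 250·345/689 = 125.1814; c·n₁/n = 66·344/689 = 32.9521
RR_MH = (83.1432 + 9.9345 + 125.1814) / (35.1716 + 6.6499 + 32.9521) = 218.2592 / 74.7736 = 2.91893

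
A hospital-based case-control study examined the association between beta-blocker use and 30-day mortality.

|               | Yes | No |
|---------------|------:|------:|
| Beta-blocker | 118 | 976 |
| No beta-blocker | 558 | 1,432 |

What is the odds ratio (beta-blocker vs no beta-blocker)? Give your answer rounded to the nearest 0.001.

0.310

Cells: a = 118, b = 976, c = 558, d = 1432.
OR = (a·d)/(b·c) = (118 × 1432) / (976 × 558) = 168976 / 544608 = 0.31027
Exposure is associated with lower odds of 30-day mortality (OR = 0.31 < 1).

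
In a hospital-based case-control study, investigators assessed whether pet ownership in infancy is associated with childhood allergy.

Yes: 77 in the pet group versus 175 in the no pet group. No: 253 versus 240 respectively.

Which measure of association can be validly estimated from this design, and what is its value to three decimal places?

From the description: a = 77, b = 253, c = 175, d = 240.
This is a hospital-based case-control study: participants were sampled on outcome status, so risks in the source population cannot be estimated directly — relative risk is not valid here. The odds ratio is the appropriate measure.
OR = (a·d)/(b·c) = (77 × 240) / (253 × 175) = 18480 / 44275 = 0.41739

0.417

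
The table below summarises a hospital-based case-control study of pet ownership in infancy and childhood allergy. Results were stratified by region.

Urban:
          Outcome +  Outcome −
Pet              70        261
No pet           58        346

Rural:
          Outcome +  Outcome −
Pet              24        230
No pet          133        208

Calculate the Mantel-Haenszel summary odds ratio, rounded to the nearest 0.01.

0.57

OR_MH = Σ(aᵢdᵢ/nᵢ) / Σ(bᵢcᵢ/nᵢ), where nᵢ is the stratum total.
Stratum 1 (Urban): n = 735; a·d/n = 70·346/735 = 32.9524; b·c/n = 261·58/735 = 20.5959
Stratum 2 (Rural): n = 595; a·d/n = 24·208/595 = 8.3899; b·c/n = 230·133/595 = 51.4118
OR_MH = (32.9524 + 8.3899) / (20.5959 + 51.4118) = 41.3423 / 72.0077 = 0.57414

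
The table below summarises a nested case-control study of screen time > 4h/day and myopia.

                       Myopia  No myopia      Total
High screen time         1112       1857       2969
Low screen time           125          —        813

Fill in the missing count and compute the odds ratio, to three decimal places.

The missing cell is in the unexposed row: 813 − 125 = 688.
So a = 1112, b = 1857, c = 125, d = 688.
OR = (a·d)/(b·c) = (1112 × 688) / (1857 × 125) = 765056 / 232125 = 3.29588

3.296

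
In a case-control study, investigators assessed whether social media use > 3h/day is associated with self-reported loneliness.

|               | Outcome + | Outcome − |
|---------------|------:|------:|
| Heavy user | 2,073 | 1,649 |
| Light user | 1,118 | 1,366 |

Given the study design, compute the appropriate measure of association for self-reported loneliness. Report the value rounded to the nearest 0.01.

1.54

Cells: a = 2073, b = 1649, c = 1118, d = 1366.
This is a case-control study: participants were sampled on outcome status, so risks in the source population cannot be estimated directly — relative risk is not valid here. The odds ratio is the appropriate measure.
OR = (a·d)/(b·c) = (2073 × 1366) / (1649 × 1118) = 2831718 / 1843582 = 1.53599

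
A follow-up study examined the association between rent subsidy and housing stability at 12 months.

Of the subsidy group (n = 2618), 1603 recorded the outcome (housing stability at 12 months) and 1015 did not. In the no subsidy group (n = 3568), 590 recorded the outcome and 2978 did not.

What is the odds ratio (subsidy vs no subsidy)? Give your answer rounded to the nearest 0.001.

From the description: a = 1603, b = 1015, c = 590, d = 2978.
OR = (a·d)/(b·c) = (1603 × 2978) / (1015 × 590) = 4773734 / 598850 = 7.97150
The odds of housing stability at 12 months are about 7.97 times as high in the subsidy group.

7.972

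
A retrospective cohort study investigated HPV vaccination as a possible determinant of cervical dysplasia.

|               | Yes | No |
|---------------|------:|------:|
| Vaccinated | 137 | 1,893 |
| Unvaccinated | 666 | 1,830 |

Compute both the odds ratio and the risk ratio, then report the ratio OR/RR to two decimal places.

Cells: a = 137, b = 1893, c = 666, d = 1830.
OR = (137·1830)/(1893·666) = 250710/1260738 = 0.19886
Risk in exposed = 137/2030 = 0.06749; risk in unexposed = 666/2496 = 0.26683; RR = 0.25293
OR/RR = 0.19886 / 0.25293 = 0.78623
The outcome is not rare, so the OR lies further from 1 than the RR.

0.79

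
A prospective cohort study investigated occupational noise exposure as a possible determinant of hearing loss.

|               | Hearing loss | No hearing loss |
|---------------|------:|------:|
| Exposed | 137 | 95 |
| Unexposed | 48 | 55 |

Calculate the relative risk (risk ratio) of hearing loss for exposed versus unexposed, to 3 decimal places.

Cells: a = 137, b = 95, c = 48, d = 55.
Risk in exposed = 137/232 = 0.59052; risk in unexposed = 48/103 = 0.46602.
RR = 0.59052 / 0.46602 = 1.26715
The risk among the exposed is 1.27 times that among the unexposed.

1.267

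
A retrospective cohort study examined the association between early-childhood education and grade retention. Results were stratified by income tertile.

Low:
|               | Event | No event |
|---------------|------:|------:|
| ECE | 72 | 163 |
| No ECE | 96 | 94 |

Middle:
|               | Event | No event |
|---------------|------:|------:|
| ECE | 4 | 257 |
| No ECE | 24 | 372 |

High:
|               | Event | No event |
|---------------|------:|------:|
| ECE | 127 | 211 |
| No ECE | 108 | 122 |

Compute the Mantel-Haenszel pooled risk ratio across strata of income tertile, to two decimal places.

0.68

RR_MH = Σ(aᵢ·n₀ᵢ/nᵢ) / Σ(cᵢ·n₁ᵢ/nᵢ), with n₁ᵢ = aᵢ+bᵢ (exposed), n₀ᵢ = cᵢ+dᵢ (unexposed), nᵢ = n₁ᵢ+n₀ᵢ.
Stratum 1 (Low): n₁ = 235, n₀ = 190, n = 425; a·n₀/n = 72·190/425 = 32.1882; c·n₁/n = 96·235/425 = 53.0824
Stratum 2 (Middle): n₁ = 261, n₀ = 396, n = 657; a·n₀/n = 4·396/657 = 2.4110; c·n₁/n = 24·261/657 = 9.5342
Stratum 3 (High): n₁ = 338, n₀ = 230, n = 568; a·n₀/n = 127·230/568 = 51.4261; c·n₁/n = 108·338/568 = 64.2676
RR_MH = (32.1882 + 2.4110 + 51.4261) / (53.0824 + 9.5342 + 64.2676) = 86.0253 / 126.8842 = 0.67798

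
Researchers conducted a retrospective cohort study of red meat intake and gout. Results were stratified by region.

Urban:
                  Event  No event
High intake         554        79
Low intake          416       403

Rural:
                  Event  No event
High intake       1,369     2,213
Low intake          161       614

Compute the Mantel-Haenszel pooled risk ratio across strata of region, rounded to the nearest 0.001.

RR_MH = Σ(aᵢ·n₀ᵢ/nᵢ) / Σ(cᵢ·n₁ᵢ/nᵢ), with n₁ᵢ = aᵢ+bᵢ (exposed), n₀ᵢ = cᵢ+dᵢ (unexposed), nᵢ = n₁ᵢ+n₀ᵢ.
Stratum 1 (Urban): n₁ = 633, n₀ = 819, n = 1452; a·n₀/n = 554·819/1452 = 312.4835; c·n₁/n = 416·633/1452 = 181.3554
Stratum 2 (Rural): n₁ = 3582, n₀ = 775, n = 4357; a·n₀/n = 1369·775/4357 = 243.5104; c·n₁/n = 161·3582/4357 = 132.3622
RR_MH = (312.4835 + 243.5104) / (181.3554 + 132.3622) = 555.9939 / 313.7175 = 1.77228

1.772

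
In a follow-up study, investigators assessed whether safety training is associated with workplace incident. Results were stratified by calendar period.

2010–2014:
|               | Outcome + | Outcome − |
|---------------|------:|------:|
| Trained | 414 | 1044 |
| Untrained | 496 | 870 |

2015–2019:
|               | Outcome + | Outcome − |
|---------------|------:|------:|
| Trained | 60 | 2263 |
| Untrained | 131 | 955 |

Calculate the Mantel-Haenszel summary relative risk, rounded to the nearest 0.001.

0.635

RR_MH = Σ(aᵢ·n₀ᵢ/nᵢ) / Σ(cᵢ·n₁ᵢ/nᵢ), with n₁ᵢ = aᵢ+bᵢ (exposed), n₀ᵢ = cᵢ+dᵢ (unexposed), nᵢ = n₁ᵢ+n₀ᵢ.
Stratum 1 (2010–2014): n₁ = 1458, n₀ = 1366, n = 2824; a·n₀/n = 414·1366/2824 = 200.2564; c·n₁/n = 496·1458/2824 = 256.0793
Stratum 2 (2015–2019): n₁ = 2323, n₀ = 1086, n = 3409; a·n₀/n = 60·1086/3409 = 19.1141; c·n₁/n = 131·2323/3409 = 89.2675
RR_MH = (200.2564 + 19.1141) / (256.0793 + 89.2675) = 219.3705 / 345.3468 = 0.63522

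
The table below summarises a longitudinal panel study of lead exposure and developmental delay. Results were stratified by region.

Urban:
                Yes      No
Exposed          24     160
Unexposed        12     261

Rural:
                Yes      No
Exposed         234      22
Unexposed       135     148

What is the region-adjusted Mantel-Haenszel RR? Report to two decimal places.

RR_MH = Σ(aᵢ·n₀ᵢ/nᵢ) / Σ(cᵢ·n₁ᵢ/nᵢ), with n₁ᵢ = aᵢ+bᵢ (exposed), n₀ᵢ = cᵢ+dᵢ (unexposed), nᵢ = n₁ᵢ+n₀ᵢ.
Stratum 1 (Urban): n₁ = 184, n₀ = 273, n = 457; a·n₀/n = 24·273/457 = 14.3370; c·n₁/n = 12·184/457 = 4.8315
Stratum 2 (Rural): n₁ = 256, n₀ = 283, n = 539; a·n₀/n = 234·283/539 = 122.8609; c·n₁/n = 135·256/539 = 64.1187
RR_MH = (14.3370 + 122.8609) / (4.8315 + 64.1187) = 137.1978 / 68.9502 = 1.98981

1.99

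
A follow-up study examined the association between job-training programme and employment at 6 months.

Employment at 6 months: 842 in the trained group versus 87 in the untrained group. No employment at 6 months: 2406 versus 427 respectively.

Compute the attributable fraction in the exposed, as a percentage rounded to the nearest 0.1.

34.7

From the description: a = 842, b = 2406, c = 87, d = 427.
Risk in exposed = 842/3248 = 0.25924; risk in unexposed = 87/514 = 0.16926.
RR = 0.25924/0.16926 = 1.53158
AR% = (RR − 1)/RR × 100 = (1.53158 − 1)/1.53158 × 100 = 34.7080%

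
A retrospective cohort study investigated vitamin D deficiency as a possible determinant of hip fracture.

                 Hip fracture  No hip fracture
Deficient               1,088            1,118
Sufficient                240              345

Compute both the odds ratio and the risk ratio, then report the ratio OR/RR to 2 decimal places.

Cells: a = 1088, b = 1118, c = 240, d = 345.
OR = (1088·345)/(1118·240) = 375360/268320 = 1.39893
Risk in exposed = 1088/2206 = 0.49320; risk in unexposed = 240/585 = 0.41026; RR = 1.20218
OR/RR = 1.39893 / 1.20218 = 1.16366
The outcome is not rare, so the OR lies further from 1 than the RR.

1.16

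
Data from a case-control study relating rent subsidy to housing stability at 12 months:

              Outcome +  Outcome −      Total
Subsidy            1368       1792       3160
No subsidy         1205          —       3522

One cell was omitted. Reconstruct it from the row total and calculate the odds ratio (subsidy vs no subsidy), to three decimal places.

The missing cell is in the unexposed row: 3522 − 1205 = 2317.
So a = 1368, b = 1792, c = 1205, d = 2317.
OR = (a·d)/(b·c) = (1368 × 2317) / (1792 × 1205) = 3169656 / 2159360 = 1.46787

1.468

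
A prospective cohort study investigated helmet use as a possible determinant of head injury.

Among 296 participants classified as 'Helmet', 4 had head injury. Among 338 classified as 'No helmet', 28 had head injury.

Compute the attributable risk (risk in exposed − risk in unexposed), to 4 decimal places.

From the description: a = 4, b = 292, c = 28, d = 310.
Risk in exposed = 4/296 = 0.013514; risk in unexposed = 28/338 = 0.082840.
Risk difference = 0.013514 − 0.082840 = -0.069327

-0.0693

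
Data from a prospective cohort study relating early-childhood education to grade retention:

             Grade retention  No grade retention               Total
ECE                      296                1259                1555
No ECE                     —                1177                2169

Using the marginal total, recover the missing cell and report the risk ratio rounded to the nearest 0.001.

The missing cell is in the unexposed row: 2169 − 1177 = 992.
So a = 296, b = 1259, c = 992, d = 1177.
RR = [a/(a+b)] / [c/(c+d)] = (296/1555) / (992/2169) = 0.19035/0.45735 = 0.41621

0.416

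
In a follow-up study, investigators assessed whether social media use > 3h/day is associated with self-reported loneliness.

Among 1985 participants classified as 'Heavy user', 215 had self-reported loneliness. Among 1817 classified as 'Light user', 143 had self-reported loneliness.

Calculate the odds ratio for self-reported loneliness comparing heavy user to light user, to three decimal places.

From the description: a = 215, b = 1770, c = 143, d = 1674.
OR = (a·d)/(b·c) = (215 × 1674) / (1770 × 143) = 359910 / 253110 = 1.42195
The odds of self-reported loneliness are about 1.42 times as high in the heavy user group.

1.422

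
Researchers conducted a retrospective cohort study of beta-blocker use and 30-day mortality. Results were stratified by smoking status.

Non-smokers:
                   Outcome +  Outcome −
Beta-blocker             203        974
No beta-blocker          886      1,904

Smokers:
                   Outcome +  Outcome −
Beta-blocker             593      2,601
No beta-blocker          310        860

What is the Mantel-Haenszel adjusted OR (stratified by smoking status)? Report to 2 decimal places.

0.53

OR_MH = Σ(aᵢdᵢ/nᵢ) / Σ(bᵢcᵢ/nᵢ), where nᵢ is the stratum total.
Stratum 1 (Non-smokers): n = 3967; a·d/n = 203·1904/3967 = 97.4318; b·c/n = 974·886/3967 = 217.5357
Stratum 2 (Smokers): n = 4364; a·d/n = 593·860/4364 = 116.8607; b·c/n = 2601·310/4364 = 184.7640
OR_MH = (97.4318 + 116.8607) / (217.5357 + 184.7640) = 214.2925 / 402.2996 = 0.53267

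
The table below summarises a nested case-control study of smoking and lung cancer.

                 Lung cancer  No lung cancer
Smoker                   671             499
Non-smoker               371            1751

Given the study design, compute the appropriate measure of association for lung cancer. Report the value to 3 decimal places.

6.346

Cells: a = 671, b = 499, c = 371, d = 1751.
This is a nested case-control study: participants were sampled on outcome status, so risks in the source population cannot be estimated directly — relative risk is not valid here. The odds ratio is the appropriate measure.
OR = (a·d)/(b·c) = (671 × 1751) / (499 × 371) = 1174921 / 185129 = 6.34650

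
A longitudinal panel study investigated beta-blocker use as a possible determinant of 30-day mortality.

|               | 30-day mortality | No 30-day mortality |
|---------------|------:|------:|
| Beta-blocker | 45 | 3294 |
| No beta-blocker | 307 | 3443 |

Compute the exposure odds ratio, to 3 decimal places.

0.153

Cells: a = 45, b = 3294, c = 307, d = 3443.
OR = (a·d)/(b·c) = (45 × 3443) / (3294 × 307) = 154935 / 1011258 = 0.15321
Exposure is associated with lower odds of 30-day mortality (OR = 0.15 < 1).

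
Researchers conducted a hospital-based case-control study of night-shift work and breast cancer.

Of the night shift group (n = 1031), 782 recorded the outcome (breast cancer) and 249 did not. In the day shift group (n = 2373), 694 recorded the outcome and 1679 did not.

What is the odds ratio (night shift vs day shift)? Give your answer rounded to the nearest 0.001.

7.598

From the description: a = 782, b = 249, c = 694, d = 1679.
OR = (a·d)/(b·c) = (782 × 1679) / (249 × 694) = 1312978 / 172806 = 7.59799
The odds of breast cancer are about 7.60 times as high in the night shift group.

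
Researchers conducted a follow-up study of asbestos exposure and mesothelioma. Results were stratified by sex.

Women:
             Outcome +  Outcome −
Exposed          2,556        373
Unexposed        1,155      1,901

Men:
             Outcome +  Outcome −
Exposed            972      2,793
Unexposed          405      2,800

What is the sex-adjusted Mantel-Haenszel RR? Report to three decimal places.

RR_MH = Σ(aᵢ·n₀ᵢ/nᵢ) / Σ(cᵢ·n₁ᵢ/nᵢ), with n₁ᵢ = aᵢ+bᵢ (exposed), n₀ᵢ = cᵢ+dᵢ (unexposed), nᵢ = n₁ᵢ+n₀ᵢ.
Stratum 1 (Women): n₁ = 2929, n₀ = 3056, n = 5985; a·n₀/n = 2556·3056/5985 = 1305.1188; c·n₁/n = 1155·2929/5985 = 565.2456
Stratum 2 (Men): n₁ = 3765, n₀ = 3205, n = 6970; a·n₀/n = 972·3205/6970 = 446.9527; c·n₁/n = 405·3765/6970 = 218.7697
RR_MH = (1305.1188 + 446.9527) / (565.2456 + 218.7697) = 1752.0715 / 784.0153 = 2.23474

2.235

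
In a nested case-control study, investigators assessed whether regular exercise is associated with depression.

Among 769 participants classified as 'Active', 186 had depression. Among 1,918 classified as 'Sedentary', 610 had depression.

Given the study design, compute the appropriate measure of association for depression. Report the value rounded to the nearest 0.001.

From the description: a = 186, b = 583, c = 610, d = 1308.
This is a nested case-control study: participants were sampled on outcome status, so risks in the source population cannot be estimated directly — relative risk is not valid here. The odds ratio is the appropriate measure.
OR = (a·d)/(b·c) = (186 × 1308) / (583 × 610) = 243288 / 355630 = 0.68410

0.684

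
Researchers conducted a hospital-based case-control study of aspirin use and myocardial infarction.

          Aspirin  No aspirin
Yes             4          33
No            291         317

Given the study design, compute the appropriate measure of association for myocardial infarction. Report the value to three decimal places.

Reading the table with exposure as columns: a = 4 (Aspirin, case), b = 291 (Aspirin, non-case), c = 33 (No aspirin, case), d = 317.
This is a hospital-based case-control study: participants were sampled on outcome status, so risks in the source population cannot be estimated directly — relative risk is not valid here. The odds ratio is the appropriate measure.
OR = (a·d)/(b·c) = (4 × 317) / (291 × 33) = 1268 / 9603 = 0.13204

0.132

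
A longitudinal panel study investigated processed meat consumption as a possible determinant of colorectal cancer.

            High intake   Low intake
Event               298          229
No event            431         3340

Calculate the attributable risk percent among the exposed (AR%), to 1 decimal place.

84.3

Reading the table with exposure as columns: a = 298 (High intake, case), b = 431 (High intake, non-case), c = 229 (Low intake, case), d = 3340.
Risk in exposed = 298/729 = 0.40878; risk in unexposed = 229/3569 = 0.06416.
RR = 0.40878/0.06416 = 6.37089
AR% = (RR − 1)/RR × 100 = (6.37089 − 1)/6.37089 × 100 = 84.3036%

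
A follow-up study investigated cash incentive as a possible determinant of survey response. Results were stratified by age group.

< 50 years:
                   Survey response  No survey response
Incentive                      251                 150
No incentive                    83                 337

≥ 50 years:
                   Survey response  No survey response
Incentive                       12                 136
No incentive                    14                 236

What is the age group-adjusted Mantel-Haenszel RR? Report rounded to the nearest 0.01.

RR_MH = Σ(aᵢ·n₀ᵢ/nᵢ) / Σ(cᵢ·n₁ᵢ/nᵢ), with n₁ᵢ = aᵢ+bᵢ (exposed), n₀ᵢ = cᵢ+dᵢ (unexposed), nᵢ = n₁ᵢ+n₀ᵢ.
Stratum 1 (< 50 years): n₁ = 401, n₀ = 420, n = 821; a·n₀/n = 251·420/821 = 128.4044; c·n₁/n = 83·401/821 = 40.5396
Stratum 2 (≥ 50 years): n₁ = 148, n₀ = 250, n = 398; a·n₀/n = 12·250/398 = 7.5377; c·n₁/n = 14·148/398 = 5.2060
RR_MH = (128.4044 + 7.5377) / (40.5396 + 5.2060) = 135.9421 / 45.7456 = 2.97170

2.97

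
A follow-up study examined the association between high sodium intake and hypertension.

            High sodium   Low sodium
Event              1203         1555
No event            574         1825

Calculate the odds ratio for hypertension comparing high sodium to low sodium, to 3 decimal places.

2.460

Reading the table with exposure as columns: a = 1203 (High sodium, case), b = 574 (High sodium, non-case), c = 1555 (Low sodium, case), d = 1825.
OR = (a·d)/(b·c) = (1203 × 1825) / (574 × 1555) = 2195475 / 892570 = 2.45972
The odds of hypertension are about 2.46 times as high in the high sodium group.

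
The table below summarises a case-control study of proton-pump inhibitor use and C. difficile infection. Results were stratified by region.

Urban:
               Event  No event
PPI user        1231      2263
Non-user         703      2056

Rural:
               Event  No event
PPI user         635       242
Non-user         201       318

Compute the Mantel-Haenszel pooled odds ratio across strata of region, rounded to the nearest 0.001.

1.899

OR_MH = Σ(aᵢdᵢ/nᵢ) / Σ(bᵢcᵢ/nᵢ), where nᵢ is the stratum total.
Stratum 1 (Urban): n = 6253; a·d/n = 1231·2056/6253 = 404.7555; b·c/n = 2263·703/6253 = 254.4201
Stratum 2 (Rural): n = 1396; a·d/n = 635·318/1396 = 144.6490; b·c/n = 242·201/1396 = 34.8438
OR_MH = (404.7555 + 144.6490) / (254.4201 + 34.8438) = 549.4045 / 289.2640 = 1.89932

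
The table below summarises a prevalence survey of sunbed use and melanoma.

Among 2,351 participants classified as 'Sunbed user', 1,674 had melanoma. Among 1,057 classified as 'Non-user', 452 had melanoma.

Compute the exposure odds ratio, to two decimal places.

From the description: a = 1674, b = 677, c = 452, d = 605.
OR = (a·d)/(b·c) = (1674 × 605) / (677 × 452) = 1012770 / 306004 = 3.30966
The odds of melanoma are about 3.31 times as high in the sunbed user group.

3.31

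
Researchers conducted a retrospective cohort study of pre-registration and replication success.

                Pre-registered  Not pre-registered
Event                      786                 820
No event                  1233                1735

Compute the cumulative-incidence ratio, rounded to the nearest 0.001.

1.213

Reading the table with exposure as columns: a = 786 (Pre-registered, case), b = 1233 (Pre-registered, non-case), c = 820 (Not pre-registered, case), d = 1735.
Risk in exposed = 786/2019 = 0.38930; risk in unexposed = 820/2555 = 0.32094.
RR = 0.38930 / 0.32094 = 1.21301
The risk among the exposed is 1.21 times that among the unexposed.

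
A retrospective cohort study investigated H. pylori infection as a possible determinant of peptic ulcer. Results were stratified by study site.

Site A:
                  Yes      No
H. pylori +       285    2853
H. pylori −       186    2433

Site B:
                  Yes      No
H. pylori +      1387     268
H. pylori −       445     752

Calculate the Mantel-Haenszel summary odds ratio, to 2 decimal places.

3.63

OR_MH = Σ(aᵢdᵢ/nᵢ) / Σ(bᵢcᵢ/nᵢ), where nᵢ is the stratum total.
Stratum 1 (Site A): n = 5757; a·d/n = 285·2433/5757 = 120.4455; b·c/n = 2853·186/5757 = 92.1761
Stratum 2 (Site B): n = 2852; a·d/n = 1387·752/2852 = 365.7167; b·c/n = 268·445/2852 = 41.8163
OR_MH = (120.4455 + 365.7167) / (92.1761 + 41.8163) = 486.1622 / 133.9924 = 3.62828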